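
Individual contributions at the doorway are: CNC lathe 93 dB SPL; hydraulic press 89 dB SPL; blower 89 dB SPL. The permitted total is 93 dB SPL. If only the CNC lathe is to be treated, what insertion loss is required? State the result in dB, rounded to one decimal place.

Everything except the CNC lathe sums to 10^(89/10) + 10^(89/10) = 1.589e+09 in linear terms, 92.01 dB SPL.
To meet 93 dB SPL overall, the treated CNC lathe may contribute at most 10^(93/10) − 1.589e+09 = 4.066e+08, i.e. 86.09 dB SPL.
Required insertion loss = 93 − 86.09 = 6.91 dB.

6.9 dB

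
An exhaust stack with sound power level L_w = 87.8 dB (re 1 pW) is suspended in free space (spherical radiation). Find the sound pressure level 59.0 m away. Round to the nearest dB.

41 dB

Free-field spherical radiation: L_p = L_w − 10·log₁₀(4π·r²), r = 59.0 m.
4π·r² = 4.374e+04 m², 10·log₁₀ of that is 46.409 dB.
L_p = 87.8 − 46.409 = 41.39 dB.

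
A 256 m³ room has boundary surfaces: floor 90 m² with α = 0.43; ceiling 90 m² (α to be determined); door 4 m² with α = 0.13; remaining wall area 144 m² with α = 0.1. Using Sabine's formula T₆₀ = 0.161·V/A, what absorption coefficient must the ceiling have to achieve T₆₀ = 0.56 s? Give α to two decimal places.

Required total absorption A = 0.161·256/0.56 = 73.60 m².
Absorption from the other surfaces = 90·0.43 + 4·0.13 + 144·0.1 = 53.62 m², so the ceiling must supply 19.98 m² over 90 m².
α = 19.98/90 = 0.222.

0.22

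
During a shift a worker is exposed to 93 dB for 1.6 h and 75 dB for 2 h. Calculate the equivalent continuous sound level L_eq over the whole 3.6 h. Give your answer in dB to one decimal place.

89.6 dB

The energy average is taken in the linear domain: L_eq = 10·log₁₀[(Σ tᵢ·10^(Lᵢ/10))/T], T = 3.6 h.
Σ tᵢ·10^(Lᵢ/10) = 1.6·10^(93/10) + 2·10^(75/10) = 3.256e+09.
L_eq = 10·log₁₀(3.256e+09/3.6) = 89.56 dB.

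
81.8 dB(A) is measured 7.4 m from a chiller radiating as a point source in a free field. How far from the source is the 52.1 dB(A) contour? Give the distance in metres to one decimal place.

226.1 m

For a point source L₁ − L₂ = 20·log₁₀(r₂/r₁), so r₂ = r₁·10^((L₁−L₂)/20).
r₂ = 7.4·10^((81.8−52.1)/20) = 7.4·10^(29.7/20) = 226.06 m.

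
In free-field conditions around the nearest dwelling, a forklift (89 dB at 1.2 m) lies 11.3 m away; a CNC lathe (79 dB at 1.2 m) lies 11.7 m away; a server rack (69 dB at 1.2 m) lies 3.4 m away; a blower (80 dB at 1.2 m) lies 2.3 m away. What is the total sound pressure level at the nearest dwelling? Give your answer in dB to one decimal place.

Propagate each source to the receiver with L = L_ref − 20·log₁₀(r/r_ref), then add intensities.
forklift: 89 − 20·log₁₀(11.3/1.2) = 89 − 19.48 = 69.52 dB.
CNC lathe: 79 − 20·log₁₀(11.7/1.2) = 79 − 19.78 = 59.22 dB.
server rack: 69 − 20·log₁₀(3.4/1.2) = 69 − 9.05 = 59.95 dB.
blower: 80 − 20·log₁₀(2.3/1.2) = 80 − 5.65 = 74.35 dB.
Σ 10^(L/10) = 3.800e+07 → L_total = 10·log₁₀(3.800e+07) = 75.80 dB.

75.8 dB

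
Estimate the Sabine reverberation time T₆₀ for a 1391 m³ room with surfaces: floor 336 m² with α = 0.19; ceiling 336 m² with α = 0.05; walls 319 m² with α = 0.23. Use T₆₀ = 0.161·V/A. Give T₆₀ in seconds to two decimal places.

Summing Sᵢαᵢ: 336·0.19 + 336·0.05 + 319·0.23 = 154.01 m².
T₆₀ = 0.161·V/A = 0.161·1391/154.01 = 1.454 s.

1.45 s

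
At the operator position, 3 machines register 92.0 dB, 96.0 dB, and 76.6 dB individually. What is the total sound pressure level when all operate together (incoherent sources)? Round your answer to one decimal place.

Incoherent sources combine by intensity addition: L_total = 10·log₁₀(Σ 10^(L_i/10)).
Σ 10^(L/10) = 10^(92.0/10) + 10^(96.0/10) + 10^(76.6/10) = 5.612e+09.
L_total = 10·log₁₀(5.612e+09) = 97.49 dB.

97.5 dB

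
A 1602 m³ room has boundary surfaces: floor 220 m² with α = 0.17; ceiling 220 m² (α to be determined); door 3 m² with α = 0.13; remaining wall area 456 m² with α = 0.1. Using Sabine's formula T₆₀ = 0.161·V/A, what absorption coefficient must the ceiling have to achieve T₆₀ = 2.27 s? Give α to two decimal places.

From T₆₀ = 0.161·V/A, the target T₆₀ = 2.27 s needs A = 0.161·1602/2.27 = 113.62 m².
Absorption from the other surfaces = 220·0.17 + 3·0.13 + 456·0.1 = 83.39 m², so the ceiling must supply 30.23 m² over 220 m².
α = 30.23/220 = 0.137.

0.14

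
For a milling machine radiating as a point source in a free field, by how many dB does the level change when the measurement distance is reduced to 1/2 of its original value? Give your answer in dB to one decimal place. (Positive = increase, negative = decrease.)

+6.0 dB

A point source loses 6 dB per doubling of distance; generally ΔL = −20·log₁₀(r₂/r₁).
ΔL = −20·log₁₀(0.5) = +6.02 dB.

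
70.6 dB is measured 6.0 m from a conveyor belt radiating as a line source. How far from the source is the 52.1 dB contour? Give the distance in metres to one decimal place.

For a line source L₁ − L₂ = 10·log₁₀(r₂/r₁), so r₂ = r₁·10^((L₁−L₂)/10).
r₂ = 6.0·10^((70.6−52.1)/10) = 6.0·10^(18.5/10) = 424.77 m.

424.8 m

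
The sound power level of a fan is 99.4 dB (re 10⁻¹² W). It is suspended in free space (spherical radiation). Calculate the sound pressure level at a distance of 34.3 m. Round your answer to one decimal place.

57.7 dB

The power spreads over a sphere of area 4π·r², so L_p = L_w − 10·log₁₀(4π·r²).
4π·r² = 1.478e+04 m², 10·log₁₀ of that is 41.698 dB.
L_p = 99.4 − 41.698 = 57.70 dB.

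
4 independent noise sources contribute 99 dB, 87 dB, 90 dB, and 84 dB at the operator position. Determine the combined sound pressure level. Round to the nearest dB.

Incoherent sources combine by intensity addition: L_total = 10·log₁₀(Σ 10^(L_i/10)).
Σ 10^(L/10) = 10^(99/10) + 10^(87/10) + 10^(90/10) + 10^(84/10) = 9.696e+09.
L_total = 10·log₁₀(9.696e+09) = 99.87 dB.

100 dB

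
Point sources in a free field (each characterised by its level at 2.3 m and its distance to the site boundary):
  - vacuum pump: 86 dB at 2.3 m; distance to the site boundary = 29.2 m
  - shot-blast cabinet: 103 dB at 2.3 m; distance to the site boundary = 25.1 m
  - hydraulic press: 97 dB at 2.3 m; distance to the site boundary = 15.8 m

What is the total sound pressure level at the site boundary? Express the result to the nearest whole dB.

84 dB

Apply inverse-square spreading to bring every level to the receiver, then sum 10^(L/10).
vacuum pump: 86 − 20·log₁₀(29.2/2.3) = 86 − 22.07 = 63.93 dB.
shot-blast cabinet: 103 − 20·log₁₀(25.1/2.3) = 103 − 20.76 = 82.24 dB.
hydraulic press: 97 − 20·log₁₀(15.8/2.3) = 97 − 16.74 = 80.26 dB.
Σ 10^(L/10) = 2.762e+08 → L_total = 10·log₁₀(2.762e+08) = 84.41 dB.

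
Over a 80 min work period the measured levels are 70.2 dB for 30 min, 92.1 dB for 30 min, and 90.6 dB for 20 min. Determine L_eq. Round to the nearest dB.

The energy average is taken in the linear domain: L_eq = 10·log₁₀[(Σ tᵢ·10^(Lᵢ/10))/T], T = 80 min.
Σ tᵢ·10^(Lᵢ/10) = 30·10^(70.2/10) + 30·10^(92.1/10) + 20·10^(90.6/10) = 7.193e+10.
L_eq = 10·log₁₀(7.193e+10/80) = 89.54 dB.

90 dB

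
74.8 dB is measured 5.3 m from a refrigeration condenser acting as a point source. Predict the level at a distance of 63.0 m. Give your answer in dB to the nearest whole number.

For a point source, L₂ = L₁ − 20·log₁₀(r₂/r₁).
L₂ = 74.8 − 20·log₁₀(63.0/5.3) = 74.8 − 21.501 = 53.30 dB.

53 dB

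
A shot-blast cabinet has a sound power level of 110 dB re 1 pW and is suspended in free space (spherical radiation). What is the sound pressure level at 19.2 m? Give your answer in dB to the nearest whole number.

The power spreads over a sphere of area 4π·r², so L_p = L_w − 10·log₁₀(4π·r²).
4π·r² = 4632 m², 10·log₁₀ of that is 36.658 dB.
L_p = 110 − 36.658 = 73.34 dB.

73 dB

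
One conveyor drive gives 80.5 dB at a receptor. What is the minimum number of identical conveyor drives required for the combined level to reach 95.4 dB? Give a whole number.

Need L₁ + 10·log₁₀ N ≥ 95.4, i.e. log₁₀ N ≥ 1.49.
N ≥ 10^(14.9/10) = 30.903, so N = 31.

31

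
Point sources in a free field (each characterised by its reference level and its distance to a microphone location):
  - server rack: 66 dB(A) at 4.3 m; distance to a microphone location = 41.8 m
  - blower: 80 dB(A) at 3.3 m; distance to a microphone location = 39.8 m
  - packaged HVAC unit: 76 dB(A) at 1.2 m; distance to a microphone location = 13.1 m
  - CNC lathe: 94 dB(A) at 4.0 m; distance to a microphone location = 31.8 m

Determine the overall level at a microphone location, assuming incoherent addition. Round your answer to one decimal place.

Propagate each source to the receiver with L = L_ref − 20·log₁₀(r/r_ref), then add intensities.
server rack: 66 − 20·log₁₀(41.8/4.3) = 66 − 19.75 = 46.25 dB(A).
blower: 80 − 20·log₁₀(39.8/3.3) = 80 − 21.63 = 58.37 dB(A).
packaged HVAC unit: 76 − 20·log₁₀(13.1/1.2) = 76 − 20.76 = 55.24 dB(A).
CNC lathe: 94 − 20·log₁₀(31.8/4.0) = 94 − 18.01 = 75.99 dB(A).
Σ 10^(L/10) = 4.081e+07 → L_total = 10·log₁₀(4.081e+07) = 76.11 dB(A).

76.1 dB(A)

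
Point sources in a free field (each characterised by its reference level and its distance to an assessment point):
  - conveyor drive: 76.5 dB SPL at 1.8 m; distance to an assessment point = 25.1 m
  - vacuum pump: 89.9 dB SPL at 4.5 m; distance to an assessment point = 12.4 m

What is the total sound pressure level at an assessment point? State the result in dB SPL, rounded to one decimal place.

First find each source's level at the receiver (point-source: −20·log₁₀(r/r_ref)), then combine on an intensity basis.
conveyor drive: 76.5 − 20·log₁₀(25.1/1.8) = 76.5 − 22.89 = 53.61 dB SPL.
vacuum pump: 89.9 − 20·log₁₀(12.4/4.5) = 89.9 − 8.80 = 81.10 dB SPL.
Σ 10^(L/10) = 1.289e+08 → L_total = 10·log₁₀(1.289e+08) = 81.10 dB SPL.

81.1 dB SPL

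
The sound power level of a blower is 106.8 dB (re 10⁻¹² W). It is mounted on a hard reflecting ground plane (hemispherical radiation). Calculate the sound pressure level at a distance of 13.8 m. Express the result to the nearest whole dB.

The power spreads over a hemisphere of area 2π·r², so L_p = L_w − 10·log₁₀(2π·r²).
2π·r² = 1197 m², 10·log₁₀ of that is 30.779 dB.
L_p = 106.8 − 30.779 = 76.02 dB.

76 dB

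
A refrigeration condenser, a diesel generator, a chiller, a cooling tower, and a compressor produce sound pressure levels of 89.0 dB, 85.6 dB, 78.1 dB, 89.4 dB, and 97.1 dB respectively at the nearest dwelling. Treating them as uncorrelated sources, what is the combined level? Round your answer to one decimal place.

98.6 dB

Incoherent sources combine by intensity addition: L_total = 10·log₁₀(Σ 10^(L_i/10)).
Σ 10^(L/10) = 10^(89.0/10) + 10^(85.6/10) + 10^(78.1/10) + 10^(89.4/10) + 10^(97.1/10) = 7.222e+09.
L_total = 10·log₁₀(7.222e+09) = 98.59 dB.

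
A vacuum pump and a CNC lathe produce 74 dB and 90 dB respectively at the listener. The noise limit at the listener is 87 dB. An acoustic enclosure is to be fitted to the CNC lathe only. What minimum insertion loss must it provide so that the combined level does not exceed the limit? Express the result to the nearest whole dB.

3 dB

Fixed contribution from the other source: Σ 10^(L/10) = 10^(74/10) = 2.512e+07 (74.00 dB).
To meet 87 dB overall, the treated CNC lathe may contribute at most 10^(87/10) − 2.512e+07 = 4.761e+08, i.e. 86.78 dB.
So the CNC lathe must be reduced from 90 to 86.78 dB: IL = 3.22 dB.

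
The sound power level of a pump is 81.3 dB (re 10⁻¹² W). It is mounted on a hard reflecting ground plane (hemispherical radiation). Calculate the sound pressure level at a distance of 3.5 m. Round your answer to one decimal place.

62.4 dB

Free-field hemispherical radiation: L_p = L_w − 10·log₁₀(2π·r²), r = 3.5 m.
2π·r² = 76.97 m², 10·log₁₀ of that is 18.863 dB.
L_p = 81.3 − 18.863 = 62.44 dB.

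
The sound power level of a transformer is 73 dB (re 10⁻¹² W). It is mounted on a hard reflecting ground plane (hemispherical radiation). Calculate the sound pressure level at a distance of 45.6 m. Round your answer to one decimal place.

The power spreads over a hemisphere of area 2π·r², so L_p = L_w − 10·log₁₀(2π·r²).
2π·r² = 1.307e+04 m², 10·log₁₀ of that is 41.161 dB.
L_p = 73 − 41.161 = 31.84 dB.

31.8 dB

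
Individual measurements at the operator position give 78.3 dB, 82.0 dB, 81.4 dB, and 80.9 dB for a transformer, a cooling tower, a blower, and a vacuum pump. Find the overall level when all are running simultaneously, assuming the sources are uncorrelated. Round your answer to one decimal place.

86.9 dB

For uncorrelated sources the intensities add, so convert each level to linear form, sum, and take 10·log₁₀ of the total.
Σ 10^(L/10) = 10^(78.3/10) + 10^(82.0/10) + 10^(81.4/10) + 10^(80.9/10) = 4.872e+08.
L_total = 10·log₁₀(4.872e+08) = 86.88 dB.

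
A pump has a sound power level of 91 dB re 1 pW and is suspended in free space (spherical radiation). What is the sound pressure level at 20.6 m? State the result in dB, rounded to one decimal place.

Free-field spherical radiation: L_p = L_w − 10·log₁₀(4π·r²), r = 20.6 m.
4π·r² = 5333 m², 10·log₁₀ of that is 37.269 dB.
L_p = 91 − 37.269 = 53.73 dB.

53.7 dB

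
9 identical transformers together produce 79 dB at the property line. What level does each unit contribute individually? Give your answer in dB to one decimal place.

Dividing the total intensity by 9 lowers the level by 10·log₁₀ 9 = 9.542 dB: L₁ = 79 − 9.542.

69.5 dB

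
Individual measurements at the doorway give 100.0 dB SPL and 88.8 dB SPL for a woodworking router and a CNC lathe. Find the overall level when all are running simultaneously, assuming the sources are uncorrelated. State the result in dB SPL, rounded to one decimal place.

100.3 dB SPL

Incoherent sources combine by intensity addition: L_total = 10·log₁₀(Σ 10^(L_i/10)).
Σ 10^(L/10) = 10^(100.0/10) + 10^(88.8/10) = 1.076e+10.
L_total = 10·log₁₀(1.076e+10) = 100.32 dB SPL.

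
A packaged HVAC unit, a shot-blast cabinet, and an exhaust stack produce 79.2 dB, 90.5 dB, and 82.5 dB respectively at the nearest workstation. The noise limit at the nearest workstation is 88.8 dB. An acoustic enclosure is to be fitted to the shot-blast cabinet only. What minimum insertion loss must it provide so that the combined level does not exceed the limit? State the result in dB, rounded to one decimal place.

Everything except the shot-blast cabinet sums to 10^(79.2/10) + 10^(82.5/10) = 2.610e+08 in linear terms, 84.17 dB.
To meet 88.8 dB overall, the treated shot-blast cabinet may contribute at most 10^(88.8/10) − 2.610e+08 = 4.976e+08, i.e. 86.97 dB.
So the shot-blast cabinet must be reduced from 90.5 to 86.97 dB: IL = 3.53 dB.

3.5 dB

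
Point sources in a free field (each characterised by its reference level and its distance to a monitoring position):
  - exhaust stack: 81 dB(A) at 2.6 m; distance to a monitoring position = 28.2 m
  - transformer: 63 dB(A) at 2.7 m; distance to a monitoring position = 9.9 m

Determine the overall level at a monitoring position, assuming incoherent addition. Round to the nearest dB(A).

Propagate each source to the receiver with L = L_ref − 20·log₁₀(r/r_ref), then add intensities.
exhaust stack: 81 − 20·log₁₀(28.2/2.6) = 81 − 20.71 = 60.29 dB(A).
transformer: 63 − 20·log₁₀(9.9/2.7) = 63 − 11.29 = 51.71 dB(A).
Σ 10^(L/10) = 1.219e+06 → L_total = 10·log₁₀(1.219e+06) = 60.86 dB(A).

61 dB(A)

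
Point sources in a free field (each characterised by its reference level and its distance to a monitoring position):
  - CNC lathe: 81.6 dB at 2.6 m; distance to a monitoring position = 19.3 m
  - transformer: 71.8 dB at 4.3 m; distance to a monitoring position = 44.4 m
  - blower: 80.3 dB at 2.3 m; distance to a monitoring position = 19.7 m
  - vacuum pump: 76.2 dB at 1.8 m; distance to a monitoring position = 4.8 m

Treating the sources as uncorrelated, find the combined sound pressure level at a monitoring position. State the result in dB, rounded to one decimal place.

Propagate each source to the receiver with L = L_ref − 20·log₁₀(r/r_ref), then add intensities.
CNC lathe: 81.6 − 20·log₁₀(19.3/2.6) = 81.6 − 17.41 = 64.19 dB.
transformer: 71.8 − 20·log₁₀(44.4/4.3) = 71.8 − 20.28 = 51.52 dB.
blower: 80.3 − 20·log₁₀(19.7/2.3) = 80.3 − 18.65 = 61.65 dB.
vacuum pump: 76.2 − 20·log₁₀(4.8/1.8) = 76.2 − 8.52 = 67.68 dB.
Σ 10^(L/10) = 1.009e+07 → L_total = 10·log₁₀(1.009e+07) = 70.04 dB.

70.0 dB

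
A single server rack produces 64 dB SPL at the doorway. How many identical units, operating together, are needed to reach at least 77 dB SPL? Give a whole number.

N identical sources give L₁ + 10·log₁₀ N, so require 10·log₁₀ N ≥ 77 − 64 = 13.0 dB.
N ≥ 10^(13.0/10) = 19.953, so N = 20.

20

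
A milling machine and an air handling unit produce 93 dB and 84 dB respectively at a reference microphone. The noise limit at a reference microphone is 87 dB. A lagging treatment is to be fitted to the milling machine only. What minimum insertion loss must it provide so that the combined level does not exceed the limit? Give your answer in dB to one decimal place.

Fixed contribution from the other source: Σ 10^(L/10) = 10^(84/10) = 2.512e+08 (84.00 dB).
To meet 87 dB overall, the treated milling machine may contribute at most 10^(87/10) − 2.512e+08 = 2.500e+08, i.e. 83.98 dB.
So the milling machine must be reduced from 93 to 83.98 dB: IL = 9.02 dB.

9.0 dB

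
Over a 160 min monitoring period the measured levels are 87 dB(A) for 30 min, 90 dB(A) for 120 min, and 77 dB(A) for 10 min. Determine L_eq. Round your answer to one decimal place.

89.3 dB(A)

Weight each interval's intensity by its duration and average over T = 160 min:
Σ tᵢ·10^(Lᵢ/10) = 30·10^(87/10) + 120·10^(90/10) + 10·10^(77/10) = 1.355e+11.
L_eq = 10·log₁₀(1.355e+11/160) = 89.28 dB(A).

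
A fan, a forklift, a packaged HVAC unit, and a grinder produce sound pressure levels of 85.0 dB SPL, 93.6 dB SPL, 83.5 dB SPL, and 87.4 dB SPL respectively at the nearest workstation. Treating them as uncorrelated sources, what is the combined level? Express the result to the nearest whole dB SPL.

95 dB SPL

Incoherent sources combine by intensity addition: L_total = 10·log₁₀(Σ 10^(L_i/10)).
Σ 10^(L/10) = 10^(85.0/10) + 10^(93.6/10) + 10^(83.5/10) + 10^(87.4/10) = 3.381e+09.
L_total = 10·log₁₀(3.381e+09) = 95.29 dB SPL.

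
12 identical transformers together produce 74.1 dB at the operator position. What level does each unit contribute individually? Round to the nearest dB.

63 dB

Dividing the total intensity by 12 lowers the level by 10·log₁₀ 12 = 10.792 dB: L₁ = 74.1 − 10.792.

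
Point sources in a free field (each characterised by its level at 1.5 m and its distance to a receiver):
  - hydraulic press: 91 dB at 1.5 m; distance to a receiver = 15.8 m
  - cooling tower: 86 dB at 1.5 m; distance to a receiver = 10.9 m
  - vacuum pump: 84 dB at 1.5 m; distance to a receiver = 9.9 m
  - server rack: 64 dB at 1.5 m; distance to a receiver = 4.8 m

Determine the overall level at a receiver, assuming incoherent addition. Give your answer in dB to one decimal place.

Propagate each source to the receiver with L = L_ref − 20·log₁₀(r/r_ref), then add intensities.
hydraulic press: 91 − 20·log₁₀(15.8/1.5) = 91 − 20.45 = 70.55 dB.
cooling tower: 86 − 20·log₁₀(10.9/1.5) = 86 − 17.23 = 68.77 dB.
vacuum pump: 84 − 20·log₁₀(9.9/1.5) = 84 − 16.39 = 67.61 dB.
server rack: 64 − 20·log₁₀(4.8/1.5) = 64 − 10.10 = 53.90 dB.
Σ 10^(L/10) = 2.490e+07 → L_total = 10·log₁₀(2.490e+07) = 73.96 dB.

74.0 dB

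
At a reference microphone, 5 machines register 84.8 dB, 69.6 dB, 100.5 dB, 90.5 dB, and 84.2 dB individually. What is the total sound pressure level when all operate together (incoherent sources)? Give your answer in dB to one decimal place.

For uncorrelated sources the intensities add, so convert each level to linear form, sum, and take 10·log₁₀ of the total.
Σ 10^(L/10) = 10^(84.8/10) + 10^(69.6/10) + 10^(100.5/10) + 10^(90.5/10) + 10^(84.2/10) = 1.292e+10.
L_total = 10·log₁₀(1.292e+10) = 101.11 dB.

101.1 dB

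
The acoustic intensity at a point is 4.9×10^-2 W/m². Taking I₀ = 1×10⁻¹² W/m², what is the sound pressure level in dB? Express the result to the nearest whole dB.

107 dB

I/I₀ = 4.9×10^-2/10⁻¹² = 4.9×10^10, and L = 10·log₁₀(I/I₀).
L = 10·(0.6902 + 10) = 106.90 dB.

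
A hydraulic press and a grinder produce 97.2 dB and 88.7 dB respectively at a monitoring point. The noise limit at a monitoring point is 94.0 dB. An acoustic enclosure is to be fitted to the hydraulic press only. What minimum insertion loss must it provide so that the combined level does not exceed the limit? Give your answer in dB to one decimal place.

4.7 dB

Fixed contribution from the other source: Σ 10^(L/10) = 10^(88.7/10) = 7.413e+08 (88.70 dB).
To meet 94.0 dB overall, the treated hydraulic press may contribute at most 10^(94.0/10) − 7.413e+08 = 1.771e+09, i.e. 92.48 dB.
So the hydraulic press must be reduced from 97.2 to 92.48 dB: IL = 4.72 dB.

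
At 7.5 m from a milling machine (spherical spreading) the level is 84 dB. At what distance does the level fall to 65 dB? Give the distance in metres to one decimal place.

66.8 m

Point-source spreading drops the level by 20·log₁₀(r₂/r₁); inverting, r₂/r₁ = 10^(ΔL/20).
r₂ = 7.5·10^((84−65)/20) = 7.5·10^(19.0/20) = 66.84 m.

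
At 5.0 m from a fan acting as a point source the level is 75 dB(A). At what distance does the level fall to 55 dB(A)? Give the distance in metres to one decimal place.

50.0 m

The 20.0 dB drop corresponds to a distance ratio of 10^(20.0/20) for a point source.
r₂ = 5.0·10^((75−55)/20) = 5.0·10^(20.0/20) = 50.00 m.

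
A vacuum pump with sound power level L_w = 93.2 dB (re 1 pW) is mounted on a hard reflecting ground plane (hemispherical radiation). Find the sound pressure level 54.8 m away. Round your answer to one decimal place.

50.4 dB

L_p = L_w − 10·log₁₀(2π·r²) with r = 54.8 m.
2π·r² = 1.887e+04 m², 10·log₁₀ of that is 42.757 dB.
L_p = 93.2 − 42.757 = 50.44 dB.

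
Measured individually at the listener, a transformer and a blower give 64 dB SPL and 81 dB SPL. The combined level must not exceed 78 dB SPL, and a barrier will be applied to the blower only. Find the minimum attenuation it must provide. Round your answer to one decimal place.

The untreated sources together contribute 10^(64/10) = 2.512e+06, i.e. 64.00 dB SPL.
The limit corresponds to 10^(78/10) = 6.310e+07; subtracting the fixed part leaves 6.058e+07 for the blower, i.e. 77.82 dB SPL.
Required insertion loss = 81 − 77.82 = 3.18 dB.

3.2 dB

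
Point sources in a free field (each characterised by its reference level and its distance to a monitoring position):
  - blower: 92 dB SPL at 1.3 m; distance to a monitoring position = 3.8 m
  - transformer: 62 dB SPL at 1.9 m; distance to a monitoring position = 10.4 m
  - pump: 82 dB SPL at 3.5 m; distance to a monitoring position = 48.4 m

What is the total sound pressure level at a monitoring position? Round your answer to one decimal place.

Propagate each source to the receiver with L = L_ref − 20·log₁₀(r/r_ref), then add intensities.
blower: 92 − 20·log₁₀(3.8/1.3) = 92 − 9.32 = 82.68 dB SPL.
transformer: 62 − 20·log₁₀(10.4/1.9) = 62 − 14.77 = 47.23 dB SPL.
pump: 82 − 20·log₁₀(48.4/3.5) = 82 − 22.82 = 59.18 dB SPL.
Σ 10^(L/10) = 1.864e+08 → L_total = 10·log₁₀(1.864e+08) = 82.70 dB SPL.

82.7 dB SPL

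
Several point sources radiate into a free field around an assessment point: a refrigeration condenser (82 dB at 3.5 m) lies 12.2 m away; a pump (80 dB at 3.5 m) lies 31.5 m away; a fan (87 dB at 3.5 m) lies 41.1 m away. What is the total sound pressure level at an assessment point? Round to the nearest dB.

73 dB

First find each source's level at the receiver (point-source: −20·log₁₀(r/r_ref)), then combine on an intensity basis.
refrigeration condenser: 82 − 20·log₁₀(12.2/3.5) = 82 − 10.85 = 71.15 dB.
pump: 80 − 20·log₁₀(31.5/3.5) = 80 − 19.08 = 60.92 dB.
fan: 87 − 20·log₁₀(41.1/3.5) = 87 − 21.40 = 65.60 dB.
Σ 10^(L/10) = 1.791e+07 → L_total = 10·log₁₀(1.791e+07) = 72.53 dB.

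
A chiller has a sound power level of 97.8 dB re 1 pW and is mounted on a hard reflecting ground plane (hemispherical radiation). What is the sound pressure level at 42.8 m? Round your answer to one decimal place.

57.2 dB

L_p = L_w − 10·log₁₀(2π·r²) with r = 42.8 m.
2π·r² = 1.151e+04 m², 10·log₁₀ of that is 40.611 dB.
L_p = 97.8 − 40.611 = 57.19 dB.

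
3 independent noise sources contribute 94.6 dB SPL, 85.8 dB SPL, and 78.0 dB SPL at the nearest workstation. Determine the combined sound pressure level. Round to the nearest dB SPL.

95 dB SPL

Incoherent sources combine by intensity addition: L_total = 10·log₁₀(Σ 10^(L_i/10)).
Σ 10^(L/10) = 10^(94.6/10) + 10^(85.8/10) + 10^(78.0/10) = 3.327e+09.
L_total = 10·log₁₀(3.327e+09) = 95.22 dB SPL.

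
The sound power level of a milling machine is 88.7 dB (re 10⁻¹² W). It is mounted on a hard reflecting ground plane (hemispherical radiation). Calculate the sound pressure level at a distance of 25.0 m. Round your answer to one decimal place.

The power spreads over a hemisphere of area 2π·r², so L_p = L_w − 10·log₁₀(2π·r²).
2π·r² = 3927 m², 10·log₁₀ of that is 35.941 dB.
L_p = 88.7 − 35.941 = 52.76 dB.

52.8 dB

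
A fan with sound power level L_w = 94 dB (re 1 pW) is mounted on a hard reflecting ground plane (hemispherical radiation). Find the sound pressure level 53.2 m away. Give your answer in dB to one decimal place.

The power spreads over a hemisphere of area 2π·r², so L_p = L_w − 10·log₁₀(2π·r²).
2π·r² = 1.778e+04 m², 10·log₁₀ of that is 42.500 dB.
L_p = 94 − 42.500 = 51.50 dB.

51.5 dB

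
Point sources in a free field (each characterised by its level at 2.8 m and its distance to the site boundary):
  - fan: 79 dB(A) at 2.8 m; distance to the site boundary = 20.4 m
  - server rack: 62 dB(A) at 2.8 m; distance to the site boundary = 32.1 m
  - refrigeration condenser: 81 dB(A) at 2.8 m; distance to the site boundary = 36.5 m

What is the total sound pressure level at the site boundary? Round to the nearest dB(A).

Propagate each source to the receiver with L = L_ref − 20·log₁₀(r/r_ref), then add intensities.
fan: 79 − 20·log₁₀(20.4/2.8) = 79 − 17.25 = 61.75 dB(A).
server rack: 62 − 20·log₁₀(32.1/2.8) = 62 − 21.19 = 40.81 dB(A).
refrigeration condenser: 81 − 20·log₁₀(36.5/2.8) = 81 − 22.30 = 58.70 dB(A).
Σ 10^(L/10) = 2.249e+06 → L_total = 10·log₁₀(2.249e+06) = 63.52 dB(A).

64 dB(A)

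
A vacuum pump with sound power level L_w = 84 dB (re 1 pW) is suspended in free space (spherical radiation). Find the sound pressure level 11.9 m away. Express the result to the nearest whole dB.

51 dB

Free-field spherical radiation: L_p = L_w − 10·log₁₀(4π·r²), r = 11.9 m.
4π·r² = 1780 m², 10·log₁₀ of that is 32.503 dB.
L_p = 84 − 32.503 = 51.50 dB.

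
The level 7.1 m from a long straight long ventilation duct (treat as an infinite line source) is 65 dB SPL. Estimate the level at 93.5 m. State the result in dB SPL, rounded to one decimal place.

53.8 dB SPL

Cylindrical spreading from a line source gives a 10·log₁₀(r₂/r₁) drop.
L₂ = 65 − 10·log₁₀(93.5/7.1) = 65 − 11.196 = 53.80 dB SPL.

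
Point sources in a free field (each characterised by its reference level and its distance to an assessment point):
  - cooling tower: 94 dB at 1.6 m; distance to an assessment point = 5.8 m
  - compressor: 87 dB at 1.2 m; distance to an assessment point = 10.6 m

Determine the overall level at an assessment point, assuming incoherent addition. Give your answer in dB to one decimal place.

83.0 dB

Apply inverse-square spreading to bring every level to the receiver, then sum 10^(L/10).
cooling tower: 94 − 20·log₁₀(5.8/1.6) = 94 − 11.19 = 82.81 dB.
compressor: 87 − 20·log₁₀(10.6/1.2) = 87 − 18.92 = 68.08 dB.
Σ 10^(L/10) = 1.976e+08 → L_total = 10·log₁₀(1.976e+08) = 82.96 dB.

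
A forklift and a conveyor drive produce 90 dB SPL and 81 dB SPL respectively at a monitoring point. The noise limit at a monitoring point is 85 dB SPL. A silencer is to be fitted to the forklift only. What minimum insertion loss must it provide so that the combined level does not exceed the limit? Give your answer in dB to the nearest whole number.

Everything except the forklift sums to 10^(81/10) = 1.259e+08 in linear terms, 81.00 dB SPL.
The limit corresponds to 10^(85/10) = 3.162e+08; subtracting the fixed part leaves 1.903e+08 for the forklift, i.e. 82.80 dB SPL.
Required insertion loss = 90 − 82.80 = 7.20 dB.

7 dB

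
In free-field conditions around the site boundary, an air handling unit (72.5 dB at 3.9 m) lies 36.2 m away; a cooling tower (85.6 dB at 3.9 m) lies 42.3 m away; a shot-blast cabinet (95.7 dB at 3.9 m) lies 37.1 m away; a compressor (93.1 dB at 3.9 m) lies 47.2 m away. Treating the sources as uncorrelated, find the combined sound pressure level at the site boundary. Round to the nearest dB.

78 dB

Apply inverse-square spreading to bring every level to the receiver, then sum 10^(L/10).
air handling unit: 72.5 − 20·log₁₀(36.2/3.9) = 72.5 − 19.35 = 53.15 dB.
cooling tower: 85.6 − 20·log₁₀(42.3/3.9) = 85.6 − 20.71 = 64.89 dB.
shot-blast cabinet: 95.7 − 20·log₁₀(37.1/3.9) = 95.7 − 19.57 = 76.13 dB.
compressor: 93.1 − 20·log₁₀(47.2/3.9) = 93.1 − 21.66 = 71.44 dB.
Σ 10^(L/10) = 5.829e+07 → L_total = 10·log₁₀(5.829e+07) = 77.66 dB.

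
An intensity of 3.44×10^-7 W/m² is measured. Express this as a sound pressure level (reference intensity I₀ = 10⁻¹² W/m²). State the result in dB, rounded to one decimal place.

55.4 dB

I/I₀ = 3.44×10^-7/10⁻¹² = 3.44×10^5, and L = 10·log₁₀(I/I₀).
L = 10·(0.5366 + 5) = 55.37 dB.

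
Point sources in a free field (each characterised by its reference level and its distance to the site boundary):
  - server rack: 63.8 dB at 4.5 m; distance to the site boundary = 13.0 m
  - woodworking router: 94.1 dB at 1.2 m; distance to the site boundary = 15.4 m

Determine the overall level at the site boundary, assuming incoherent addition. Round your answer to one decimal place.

Propagate each source to the receiver with L = L_ref − 20·log₁₀(r/r_ref), then add intensities.
server rack: 63.8 − 20·log₁₀(13.0/4.5) = 63.8 − 9.21 = 54.59 dB.
woodworking router: 94.1 − 20·log₁₀(15.4/1.2) = 94.1 − 22.17 = 71.93 dB.
Σ 10^(L/10) = 1.589e+07 → L_total = 10·log₁₀(1.589e+07) = 72.01 dB.

72.0 dB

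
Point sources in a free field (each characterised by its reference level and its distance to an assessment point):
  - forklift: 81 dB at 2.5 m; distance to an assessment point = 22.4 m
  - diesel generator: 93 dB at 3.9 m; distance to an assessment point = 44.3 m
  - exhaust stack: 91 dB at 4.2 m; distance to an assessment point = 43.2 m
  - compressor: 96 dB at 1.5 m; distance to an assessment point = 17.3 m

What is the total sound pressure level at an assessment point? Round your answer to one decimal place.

77.7 dB

First find each source's level at the receiver (point-source: −20·log₁₀(r/r_ref)), then combine on an intensity basis.
forklift: 81 − 20·log₁₀(22.4/2.5) = 81 − 19.05 = 61.95 dB.
diesel generator: 93 − 20·log₁₀(44.3/3.9) = 93 − 21.11 = 71.89 dB.
exhaust stack: 91 − 20·log₁₀(43.2/4.2) = 91 − 20.24 = 70.76 dB.
compressor: 96 − 20·log₁₀(17.3/1.5) = 96 − 21.24 = 74.76 dB.
Σ 10^(L/10) = 5.886e+07 → L_total = 10·log₁₀(5.886e+07) = 77.70 dB.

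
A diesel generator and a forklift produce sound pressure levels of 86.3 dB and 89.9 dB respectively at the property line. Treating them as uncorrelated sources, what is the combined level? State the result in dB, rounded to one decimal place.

For uncorrelated sources the intensities add, so convert each level to linear form, sum, and take 10·log₁₀ of the total.
Σ 10^(L/10) = 10^(86.3/10) + 10^(89.9/10) = 1.404e+09.
L_total = 10·log₁₀(1.404e+09) = 91.47 dB.

91.5 dB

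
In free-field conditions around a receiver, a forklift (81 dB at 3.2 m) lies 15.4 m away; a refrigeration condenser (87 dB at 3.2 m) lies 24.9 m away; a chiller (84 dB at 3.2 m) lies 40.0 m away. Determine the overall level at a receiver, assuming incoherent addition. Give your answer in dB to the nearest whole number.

Propagate each source to the receiver with L = L_ref − 20·log₁₀(r/r_ref), then add intensities.
forklift: 81 − 20·log₁₀(15.4/3.2) = 81 − 13.65 = 67.35 dB.
refrigeration condenser: 87 − 20·log₁₀(24.9/3.2) = 87 − 17.82 = 69.18 dB.
chiller: 84 − 20·log₁₀(40.0/3.2) = 84 − 21.94 = 62.06 dB.
Σ 10^(L/10) = 1.532e+07 → L_total = 10·log₁₀(1.532e+07) = 71.85 dB.

72 dB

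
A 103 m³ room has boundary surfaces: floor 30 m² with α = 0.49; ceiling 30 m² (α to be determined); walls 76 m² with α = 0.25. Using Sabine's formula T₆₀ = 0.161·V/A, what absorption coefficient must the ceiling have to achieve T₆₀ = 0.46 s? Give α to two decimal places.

0.08

From T₆₀ = 0.161·V/A, the target T₆₀ = 0.46 s needs A = 0.161·103/0.46 = 36.05 m².
Absorption from the other surfaces = 30·0.49 + 76·0.25 = 33.70 m², so the ceiling must supply 2.35 m² over 30 m².
α = 2.35/30 = 0.078.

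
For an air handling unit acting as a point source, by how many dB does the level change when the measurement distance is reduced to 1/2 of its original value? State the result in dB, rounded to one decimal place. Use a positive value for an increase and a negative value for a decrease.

+6.0 dB

Point-source spreading: ΔL = −20·log₁₀(r₂/r₁).
ΔL = −20·log₁₀(0.5) = +6.02 dB.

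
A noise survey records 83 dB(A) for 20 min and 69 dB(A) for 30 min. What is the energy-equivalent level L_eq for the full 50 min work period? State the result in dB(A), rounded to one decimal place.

L_eq = 10·log₁₀[(1/T)·Σ tᵢ·10^(Lᵢ/10)] with T = 50 min.
Σ tᵢ·10^(Lᵢ/10) = 20·10^(83/10) + 30·10^(69/10) = 4.229e+09.
L_eq = 10·log₁₀(4.229e+09/50) = 79.27 dB(A).

79.3 dB(A)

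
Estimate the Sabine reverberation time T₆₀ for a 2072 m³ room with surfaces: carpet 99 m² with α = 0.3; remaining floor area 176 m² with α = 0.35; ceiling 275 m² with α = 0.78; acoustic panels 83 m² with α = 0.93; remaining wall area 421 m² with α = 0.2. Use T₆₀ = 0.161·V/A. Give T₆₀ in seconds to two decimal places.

0.71 s

A = Σ Sᵢαᵢ = 99·0.3 + 176·0.35 + 275·0.78 + 83·0.93 + 421·0.2 = 467.19 m².
T₆₀ = 0.161·V/A = 0.161·2072/467.19 = 0.714 s.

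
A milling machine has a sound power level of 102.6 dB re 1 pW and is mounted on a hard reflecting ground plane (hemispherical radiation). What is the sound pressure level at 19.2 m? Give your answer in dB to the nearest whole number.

Free-field hemispherical radiation: L_p = L_w − 10·log₁₀(2π·r²), r = 19.2 m.
2π·r² = 2316 m², 10·log₁₀ of that is 33.648 dB.
L_p = 102.6 − 33.648 = 68.95 dB.

69 dB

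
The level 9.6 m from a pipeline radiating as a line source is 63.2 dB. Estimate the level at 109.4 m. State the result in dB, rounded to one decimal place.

Line-source attenuation: ΔL = 10·log₁₀(r₂/r₁) = 10·log₁₀(109.4/9.6) = 10.567 dB.
L₂ = 63.2 − 10·log₁₀(109.4/9.6) = 63.2 − 10.567 = 52.63 dB.

52.6 dB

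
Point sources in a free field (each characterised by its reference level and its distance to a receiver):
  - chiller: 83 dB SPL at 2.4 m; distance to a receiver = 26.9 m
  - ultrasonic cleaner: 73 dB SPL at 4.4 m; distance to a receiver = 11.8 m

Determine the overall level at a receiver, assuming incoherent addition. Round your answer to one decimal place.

66.4 dB SPL

First find each source's level at the receiver (point-source: −20·log₁₀(r/r_ref)), then combine on an intensity basis.
chiller: 83 − 20·log₁₀(26.9/2.4) = 83 − 20.99 = 62.01 dB SPL.
ultrasonic cleaner: 73 − 20·log₁₀(11.8/4.4) = 73 − 8.57 = 64.43 dB SPL.
Σ 10^(L/10) = 4.362e+06 → L_total = 10·log₁₀(4.362e+06) = 66.40 dB SPL.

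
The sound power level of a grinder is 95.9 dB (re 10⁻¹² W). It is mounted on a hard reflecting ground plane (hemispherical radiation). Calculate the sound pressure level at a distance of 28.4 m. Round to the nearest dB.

Free-field hemispherical radiation: L_p = L_w − 10·log₁₀(2π·r²), r = 28.4 m.
2π·r² = 5068 m², 10·log₁₀ of that is 37.048 dB.
L_p = 95.9 − 37.048 = 58.85 dB.

59 dB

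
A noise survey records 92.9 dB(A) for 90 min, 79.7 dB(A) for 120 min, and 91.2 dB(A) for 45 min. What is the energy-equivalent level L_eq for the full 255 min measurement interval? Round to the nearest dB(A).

L_eq = 10·log₁₀[(1/T)·Σ tᵢ·10^(Lᵢ/10)] with T = 255 min.
Σ tᵢ·10^(Lᵢ/10) = 90·10^(92.9/10) + 120·10^(79.7/10) + 45·10^(91.2/10) = 2.460e+11.
L_eq = 10·log₁₀(2.460e+11/255) = 89.84 dB(A).

90 dB(A)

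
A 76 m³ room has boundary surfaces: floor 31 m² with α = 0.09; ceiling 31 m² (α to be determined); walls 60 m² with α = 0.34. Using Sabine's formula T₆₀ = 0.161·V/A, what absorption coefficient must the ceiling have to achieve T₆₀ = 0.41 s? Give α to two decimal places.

From T₆₀ = 0.161·V/A, the target T₆₀ = 0.41 s needs A = 0.161·76/0.41 = 29.84 m².
Absorption from the other surfaces = 31·0.09 + 60·0.34 = 23.19 m², so the ceiling must supply 6.65 m² over 31 m².
α = 6.65/31 = 0.215.

0.21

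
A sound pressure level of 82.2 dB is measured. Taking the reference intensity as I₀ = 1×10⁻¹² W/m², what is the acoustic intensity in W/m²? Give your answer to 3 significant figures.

0.000166 W/m²

I = I₀·10^(L/10) = 10⁻¹² × 10^(82.2/10) = 10^(-3.780).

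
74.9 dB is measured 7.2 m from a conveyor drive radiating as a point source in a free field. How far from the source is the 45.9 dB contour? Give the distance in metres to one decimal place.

Point-source spreading drops the level by 20·log₁₀(r₂/r₁); inverting, r₂/r₁ = 10^(ΔL/20).
r₂ = 7.2·10^((74.9−45.9)/20) = 7.2·10^(29.0/20) = 202.92 m.

202.9 m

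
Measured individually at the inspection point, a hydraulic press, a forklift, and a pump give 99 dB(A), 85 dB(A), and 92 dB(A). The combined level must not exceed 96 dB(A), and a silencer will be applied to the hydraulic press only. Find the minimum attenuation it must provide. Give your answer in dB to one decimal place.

5.8 dB

Everything except the hydraulic press sums to 10^(85/10) + 10^(92/10) = 1.901e+09 in linear terms, 92.79 dB(A).
The limit corresponds to 10^(96/10) = 3.981e+09; subtracting the fixed part leaves 2.080e+09 for the hydraulic press, i.e. 93.18 dB(A).
Required insertion loss = 99 − 93.18 = 5.82 dB.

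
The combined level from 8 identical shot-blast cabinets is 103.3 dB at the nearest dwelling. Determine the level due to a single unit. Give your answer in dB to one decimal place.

For N identical incoherent sources L_total = L₁ + 10·log₁₀ N, so L₁ = 103.3 − 10·log₁₀(8) = 103.3 − 9.031.

94.3 dB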